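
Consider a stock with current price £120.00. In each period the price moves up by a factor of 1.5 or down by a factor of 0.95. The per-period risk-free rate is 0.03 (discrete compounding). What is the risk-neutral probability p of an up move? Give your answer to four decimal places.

p = 0.1455

Risk-neutral probability p = (1 + 0.03 − 0.95)/(1.5 − 0.95) = 0.0800/0.5500 = 0.1455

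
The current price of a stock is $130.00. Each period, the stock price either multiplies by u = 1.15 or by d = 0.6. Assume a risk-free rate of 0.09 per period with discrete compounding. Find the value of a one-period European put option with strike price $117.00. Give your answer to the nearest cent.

Risk-neutral probability p = (1 + 0.09 − 0.6)/(1.15 − 0.6) = 0.4900/0.5500 = 0.8909
Terminal stock prices: S_u = 149.5, S_d = 78
Terminal payoffs (K − S): max(-32.5, 0) = 0, max(39, 0) = 39
Node 0 (S = 130): V_0 = 1/1.09·[0.8909·0.0000 + 0.1091·39.0000] = 3.9033

$3.90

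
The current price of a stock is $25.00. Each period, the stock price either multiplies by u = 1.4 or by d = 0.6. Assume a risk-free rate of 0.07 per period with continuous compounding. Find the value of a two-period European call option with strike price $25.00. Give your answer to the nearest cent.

$7.28

Risk-neutral probability p = (e^0.07 − 0.6)/(1.4 − 0.6) = 0.4725/0.8000 = 0.5906
Terminal stock prices: S_uu = 49, S_ud = 21, S_dd = 9
Terminal payoffs (S − K): max(24, 0) = 24, max(-4, 0) = 0, max(-16, 0) = 0
Node u (S = 35): V_u = e^(−0.07)·[0.5906·24.0000 + 0.4094·0.0000] = 13.2169
Node d (S = 15): V_d = e^(−0.07)·[0.5906·0.0000 + 0.4094·0.0000] = 0.0000
Node 0 (S = 25): V_0 = e^(−0.07)·[0.5906·13.2169 + 0.4094·0.0000] = 7.2786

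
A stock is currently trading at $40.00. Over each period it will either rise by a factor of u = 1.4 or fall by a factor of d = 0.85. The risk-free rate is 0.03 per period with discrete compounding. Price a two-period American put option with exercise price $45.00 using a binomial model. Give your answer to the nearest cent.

Risk-neutral probability p = (1 + 0.03 − 0.85)/(1.4 − 0.85) = 0.1800/0.5500 = 0.3273
Terminal stock prices: S_uu = 78.4, S_ud = 47.6, S_dd = 28.9
Terminal payoffs (K − S): max(-33.4, 0) = 0, max(-2.6, 0) = 0, max(16.1, 0) = 16.1
Node u (S = 56): continuation = 1/1.03·[0.3273·0.0000 + 0.6727·0.0000] = 0.0000; exercise value = 0.0000 ≤ continuation, so V_u = 0.0000
Node d (S = 34): continuation = 1/1.03·[0.3273·0.0000 + 0.6727·16.1000] = 10.5154; exercise value = 11.0000 > continuation, so V_d = 11.0000 (exercise)
Node 0 (S = 40): continuation = 1/1.03·[0.3273·0.0000 + 0.6727·11.0000] = 7.1845; exercise value = 5.0000 ≤ continuation, so V_0 = 7.1845

$7.18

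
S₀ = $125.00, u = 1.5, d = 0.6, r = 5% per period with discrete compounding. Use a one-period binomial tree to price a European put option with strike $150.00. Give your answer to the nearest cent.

$35.71

Risk-neutral probability p = (1 + 0.05 − 0.6)/(1.5 − 0.6) = 0.4500/0.9000 = 0.5000
Terminal stock prices: S_u = 187.5, S_d = 75
Terminal payoffs (K − S): max(-37.5, 0) = 0, max(75, 0) = 75
Node 0 (S = 125): V_0 = 1/1.05·[0.5000·0.0000 + 0.5000·75.0000] = 35.7143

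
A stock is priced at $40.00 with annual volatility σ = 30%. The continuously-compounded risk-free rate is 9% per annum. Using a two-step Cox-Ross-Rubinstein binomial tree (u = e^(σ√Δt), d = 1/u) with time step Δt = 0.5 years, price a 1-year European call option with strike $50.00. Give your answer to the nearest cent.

$3.13

CRR parameters: u = e^(σ√Δt) = e^(0.3·√0.5) = 1.2363, d = 1/u = 0.8089
Per-period rate: rΔt = 0.09·0.5 = 0.045, so R = e^0.045 = 1.0460
Risk-neutral probability p = (e^0.045 − 0.8089)/(1.2363 − 0.8089) = 0.2372/0.4275 = 0.5548
Terminal stock prices: S_uu = 61.14, S_ud = 40, S_dd = 26.17
Terminal payoffs (S − K): max(11.14, 0) = 11.14, max(-10, 0) = 0, max(-23.83, 0) = 0
Node u (S = 49.45): V_u = e^(−0.045)·[0.5548·11.1386 + 0.4452·0.0000] = 5.9082
Node d (S = 32.35): V_d = e^(−0.045)·[0.5548·0.0000 + 0.4452·0.0000] = 0.0000
Node 0 (S = 40): V_0 = e^(−0.045)·[0.5548·5.9082 + 0.4452·0.0000] = 3.1339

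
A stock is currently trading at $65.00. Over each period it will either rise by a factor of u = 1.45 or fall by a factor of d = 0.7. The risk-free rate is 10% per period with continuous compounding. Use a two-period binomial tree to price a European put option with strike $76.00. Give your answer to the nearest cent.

Risk-neutral probability p = (e^0.1 − 0.7)/(1.45 − 0.7) = 0.4052/0.7500 = 0.5402
Terminal stock prices: S_uu = 136.7, S_ud = 65.97, S_dd = 31.85
Terminal payoffs (K − S): max(-60.66, 0) = 0, max(10.03, 0) = 10.03, max(44.15, 0) = 44.15
Node u (S = 94.25): V_u = e^(−0.1)·[0.5402·0.0000 + 0.4598·10.0250] = 4.1706
Node d (S = 45.5): V_d = e^(−0.1)·[0.5402·10.0250 + 0.4598·44.1500] = 23.2676
Node 0 (S = 65): V_0 = e^(−0.1)·[0.5402·4.1706 + 0.4598·23.2676] = 11.7184

$11.72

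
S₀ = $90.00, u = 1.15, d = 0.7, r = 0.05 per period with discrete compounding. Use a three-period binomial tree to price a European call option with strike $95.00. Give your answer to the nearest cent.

$17.02

Risk-neutral probability p = (1 + 0.05 − 0.7)/(1.15 − 0.7) = 0.3500/0.4500 = 0.7778
Terminal stock prices: S_uuu = 136.9, S_uud = 83.32, S_udd = 50.71, S_ddd = 30.87
Terminal payoffs (S − K): max(41.88, 0) = 41.88, max(-11.68, 0) = 0, max(-44.29, 0) = 0, max(-64.13, 0) = 0
Node uu (S = 119): V_uu = 1/1.05·[0.7778·41.8787 + 0.2222·0.0000] = 31.0213
Node ud (S = 72.45): V_ud = 1/1.05·[0.7778·0.0000 + 0.2222·0.0000] = 0.0000
Node dd (S = 44.1): V_dd = 1/1.05·[0.7778·0.0000 + 0.2222·0.0000] = 0.0000
Node u (S = 103.5): V_u = 1/1.05·[0.7778·31.0213 + 0.2222·0.0000] = 22.9787
Node d (S = 63): V_d = 1/1.05·[0.7778·0.0000 + 0.2222·0.0000] = 0.0000
Node 0 (S = 90): V_0 = 1/1.05·[0.7778·22.9787 + 0.2222·0.0000] = 17.0213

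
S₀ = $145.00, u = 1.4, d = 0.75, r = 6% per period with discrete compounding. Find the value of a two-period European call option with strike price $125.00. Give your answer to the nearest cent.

Risk-neutral probability p = (1 + 0.06 − 0.75)/(1.4 − 0.75) = 0.3100/0.6500 = 0.4769
Terminal stock prices: S_uu = 284.2, S_ud = 152.2, S_dd = 81.56
Terminal payoffs (S − K): max(159.2, 0) = 159.2, max(27.25, 0) = 27.25, max(-43.44, 0) = 0
Node u (S = 203): V_u = 1/1.06·[0.4769·159.2000 + 0.5231·27.2500] = 85.0755
Node d (S = 108.8): V_d = 1/1.06·[0.4769·27.2500 + 0.5231·0.0000] = 12.2605
Node 0 (S = 145): V_0 = 1/1.06·[0.4769·85.0755 + 0.5231·12.2605] = 44.3280

$44.33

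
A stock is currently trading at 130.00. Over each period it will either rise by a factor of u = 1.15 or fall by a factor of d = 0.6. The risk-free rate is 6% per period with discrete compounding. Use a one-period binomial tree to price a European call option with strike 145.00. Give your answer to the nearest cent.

Risk-neutral probability p = (1 + 0.06 − 0.6)/(1.15 − 0.6) = 0.4600/0.5500 = 0.8364
Terminal stock prices: S_u = 149.5, S_d = 78
Terminal payoffs (S − K): max(4.5, 0) = 4.5, max(-67, 0) = 0
Node 0 (S = 130): V_0 = 1/1.06·[0.8364·4.5000 + 0.1636·0.0000] = 3.5506

3.55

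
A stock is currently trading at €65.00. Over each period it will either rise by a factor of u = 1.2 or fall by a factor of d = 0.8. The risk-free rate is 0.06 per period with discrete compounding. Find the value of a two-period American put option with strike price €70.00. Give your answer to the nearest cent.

€7.48

Risk-neutral probability p = (1 + 0.06 − 0.8)/(1.2 − 0.8) = 0.2600/0.4000 = 0.6500
Terminal stock prices: S_uu = 93.6, S_ud = 62.4, S_dd = 41.6
Terminal payoffs (K − S): max(-23.6, 0) = 0, max(7.6, 0) = 7.6, max(28.4, 0) = 28.4
Node u (S = 78): continuation = 1/1.06·[0.6500·0.0000 + 0.3500·7.6000] = 2.5094; exercise value = 0.0000 ≤ continuation, so V_u = 2.5094
Node d (S = 52): continuation = 1/1.06·[0.6500·7.6000 + 0.3500·28.4000] = 14.0377; exercise value = 18.0000 > continuation, so V_d = 18.0000 (exercise)
Node 0 (S = 65): continuation = 1/1.06·[0.6500·2.5094 + 0.3500·18.0000] = 7.4822; exercise value = 5.0000 ≤ continuation, so V_0 = 7.4822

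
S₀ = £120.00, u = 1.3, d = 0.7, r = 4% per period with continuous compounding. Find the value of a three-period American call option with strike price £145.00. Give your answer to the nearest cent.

Risk-neutral probability p = (e^0.04 − 0.7)/(1.3 − 0.7) = 0.3408/0.6000 = 0.5680
Terminal stock prices: S_uuu = 263.6, S_uud = 142, S_udd = 76.44, S_ddd = 41.16
Terminal payoffs (S − K): max(118.6, 0) = 118.6, max(-3.04, 0) = 0, max(-68.56, 0) = 0, max(-103.8, 0) = 0
Node uu (S = 202.8): continuation = e^(−0.04)·[0.5680·118.6400 + 0.4320·0.0000] = 64.7473; exercise value = 57.8000 ≤ continuation, so V_uu = 64.7473
Node ud (S = 109.2): continuation = e^(−0.04)·[0.5680·0.0000 + 0.4320·0.0000] = 0.0000; exercise value = 0.0000 ≤ continuation, so V_ud = 0.0000
Node dd (S = 58.8): continuation = e^(−0.04)·[0.5680·0.0000 + 0.4320·0.0000] = 0.0000; exercise value = 0.0000 ≤ continuation, so V_dd = 0.0000
Node u (S = 156): continuation = e^(−0.04)·[0.5680·64.7473 + 0.4320·0.0000] = 35.3355; exercise value = 11.0000 ≤ continuation, so V_u = 35.3355
Node d (S = 84): continuation = e^(−0.04)·[0.5680·0.0000 + 0.4320·0.0000] = 0.0000; exercise value = 0.0000 ≤ continuation, so V_d = 0.0000
Node 0 (S = 120): continuation = e^(−0.04)·[0.5680·35.3355 + 0.4320·0.0000] = 19.2842; exercise value = 0.0000 ≤ continuation, so V_0 = 19.2842

£19.28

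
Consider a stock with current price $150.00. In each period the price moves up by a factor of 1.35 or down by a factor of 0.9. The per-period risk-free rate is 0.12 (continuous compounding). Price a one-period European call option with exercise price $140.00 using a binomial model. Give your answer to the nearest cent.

$28.02

Risk-neutral probability p = (e^0.12 − 0.9)/(1.35 − 0.9) = 0.2275/0.4500 = 0.5055
Terminal stock prices: S_u = 202.5, S_d = 135
Terminal payoffs (S − K): max(62.5, 0) = 62.5, max(-5, 0) = 0
Node 0 (S = 150): V_0 = e^(−0.12)·[0.5055·62.5000 + 0.4945·0.0000] = 28.0238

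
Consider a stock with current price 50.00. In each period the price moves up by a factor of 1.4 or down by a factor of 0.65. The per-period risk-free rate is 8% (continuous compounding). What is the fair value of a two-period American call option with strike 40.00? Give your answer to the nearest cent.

18.78

Risk-neutral probability p = (e^0.08 − 0.65)/(1.4 − 0.65) = 0.4333/0.7500 = 0.5777
Terminal stock prices: S_uu = 98, S_ud = 45.5, S_dd = 21.13
Terminal payoffs (S − K): max(58, 0) = 58, max(5.5, 0) = 5.5, max(-18.87, 0) = 0
Node u (S = 70): continuation = e^(−0.08)·[0.5777·58.0000 + 0.4223·5.5000] = 33.0753; exercise value = 30.0000 ≤ continuation, so V_u = 33.0753
Node d (S = 32.5): continuation = e^(−0.08)·[0.5777·5.5000 + 0.4223·0.0000] = 2.9331; exercise value = 0.0000 ≤ continuation, so V_d = 2.9331
Node 0 (S = 50): continuation = e^(−0.08)·[0.5777·33.0753 + 0.4223·2.9331] = 18.7824; exercise value = 10.0000 ≤ continuation, so V_0 = 18.7824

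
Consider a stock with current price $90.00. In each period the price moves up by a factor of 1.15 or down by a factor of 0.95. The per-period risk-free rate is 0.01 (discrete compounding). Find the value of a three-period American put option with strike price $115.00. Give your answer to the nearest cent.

Risk-neutral probability p = (1 + 0.01 − 0.95)/(1.15 − 0.95) = 0.0600/0.2000 = 0.3000
Terminal stock prices: S_uuu = 136.9, S_uud = 113.1, S_udd = 93.41, S_ddd = 77.16
Terminal payoffs (K − S): max(-21.88, 0) = 0, max(1.926, 0) = 1.926, max(21.59, 0) = 21.59, max(37.84, 0) = 37.84
Node uu (S = 119): continuation = 1/1.01·[0.3000·0.0000 + 0.7000·1.9263] = 1.3350; exercise value = 0.0000 ≤ continuation, so V_uu = 1.3350
Node ud (S = 98.32): continuation = 1/1.01·[0.3000·1.9263 + 0.7000·21.5913] = 15.5364; exercise value = 16.6750 > continuation, so V_ud = 16.6750 (exercise)
Node dd (S = 81.22): continuation = 1/1.01·[0.3000·21.5913 + 0.7000·37.8363] = 32.6364; exercise value = 33.7750 > continuation, so V_dd = 33.7750 (exercise)
Node u (S = 103.5): continuation = 1/1.01·[0.3000·1.3350 + 0.7000·16.6750] = 11.9535; exercise value = 11.5000 ≤ continuation, so V_u = 11.9535
Node d (S = 85.5): continuation = 1/1.01·[0.3000·16.6750 + 0.7000·33.7750] = 28.3614; exercise value = 29.5000 > continuation, so V_d = 29.5000 (exercise)
Node 0 (S = 90): continuation = 1/1.01·[0.3000·11.9535 + 0.7000·29.5000] = 23.9961; exercise value = 25.0000 > continuation, so V_0 = 25.0000 (exercise)

$25.00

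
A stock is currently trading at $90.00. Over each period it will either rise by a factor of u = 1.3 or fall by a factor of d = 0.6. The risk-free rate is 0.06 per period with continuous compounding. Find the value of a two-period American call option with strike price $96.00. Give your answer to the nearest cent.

Risk-neutral probability p = (e^0.06 − 0.6)/(1.3 − 0.6) = 0.4618/0.7000 = 0.6598
Terminal stock prices: S_uu = 152.1, S_ud = 70.2, S_dd = 32.4
Terminal payoffs (S − K): max(56.1, 0) = 56.1, max(-25.8, 0) = 0, max(-63.6, 0) = 0
Node u (S = 117): continuation = e^(−0.06)·[0.6598·56.1000 + 0.3402·0.0000] = 34.8574; exercise value = 21.0000 ≤ continuation, so V_u = 34.8574
Node d (S = 54): continuation = e^(−0.06)·[0.6598·0.0000 + 0.3402·0.0000] = 0.0000; exercise value = 0.0000 ≤ continuation, so V_d = 0.0000
Node 0 (S = 90): continuation = e^(−0.06)·[0.6598·34.8574 + 0.3402·0.0000] = 21.6585; exercise value = 0.0000 ≤ continuation, so V_0 = 21.6585

$21.66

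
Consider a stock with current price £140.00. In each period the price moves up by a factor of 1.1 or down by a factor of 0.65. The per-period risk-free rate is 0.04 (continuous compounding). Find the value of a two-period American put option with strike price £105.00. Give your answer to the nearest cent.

£2.29

Risk-neutral probability p = (e^0.04 − 0.65)/(1.1 − 0.65) = 0.3908/0.4500 = 0.8685
Terminal stock prices: S_uu = 169.4, S_ud = 100.1, S_dd = 59.15
Terminal payoffs (K − S): max(-64.4, 0) = 0, max(4.9, 0) = 4.9, max(45.85, 0) = 45.85
Node u (S = 154): continuation = e^(−0.04)·[0.8685·0.0000 + 0.1315·4.9000] = 0.6192; exercise value = 0.0000 ≤ continuation, so V_u = 0.6192
Node d (S = 91): continuation = e^(−0.04)·[0.8685·4.9000 + 0.1315·45.8500] = 9.8829; exercise value = 14.0000 > continuation, so V_d = 14.0000 (exercise)
Node 0 (S = 140): continuation = e^(−0.04)·[0.8685·0.6192 + 0.1315·14.0000] = 2.2859; exercise value = 0.0000 ≤ continuation, so V_0 = 2.2859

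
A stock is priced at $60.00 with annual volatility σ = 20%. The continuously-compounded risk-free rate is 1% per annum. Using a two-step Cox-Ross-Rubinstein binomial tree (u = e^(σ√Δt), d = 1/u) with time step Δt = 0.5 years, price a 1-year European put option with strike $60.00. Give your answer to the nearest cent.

$3.92

CRR parameters: u = e^(σ√Δt) = e^(0.2·√0.5) = 1.1519, d = 1/u = 0.8681
Per-period rate: rΔt = 0.01·0.5 = 0.005, so R = e^0.005 = 1.0050
Risk-neutral probability p = (e^0.005 − 0.8681)/(1.1519 − 0.8681) = 0.1369/0.2838 = 0.4824
Terminal stock prices: S_uu = 79.61, S_ud = 60, S_dd = 45.22
Terminal payoffs (K − S): max(-19.61, 0) = 0, max(0, 0) = 0, max(14.78, 0) = 14.78
Node u (S = 69.11): V_u = e^(−0.005)·[0.4824·0.0000 + 0.5176·0.0000] = 0.0000
Node d (S = 52.09): V_d = e^(−0.005)·[0.4824·0.0000 + 0.5176·14.7817] = 7.6133
Node 0 (S = 60): V_0 = e^(−0.005)·[0.4824·0.0000 + 0.5176·7.6133] = 3.9213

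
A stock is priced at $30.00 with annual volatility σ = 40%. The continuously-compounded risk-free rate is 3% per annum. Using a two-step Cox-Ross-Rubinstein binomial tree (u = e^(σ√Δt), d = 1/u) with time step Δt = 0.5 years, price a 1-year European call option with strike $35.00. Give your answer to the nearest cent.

$3.60

CRR parameters: u = e^(σ√Δt) = e^(0.4·√0.5) = 1.3269, d = 1/u = 0.7536
Per-period rate: rΔt = 0.03·0.5 = 0.015, so R = e^0.015 = 1.0151
Risk-neutral probability p = (e^0.015 − 0.7536)/(1.3269 − 0.7536) = 0.2615/0.5733 = 0.4561
Terminal stock prices: S_uu = 52.82, S_ud = 30, S_dd = 17.04
Terminal payoffs (S − K): max(17.82, 0) = 17.82, max(-5, 0) = 0, max(-17.96, 0) = 0
Node u (S = 39.81): V_u = e^(−0.015)·[0.4561·17.8196 + 0.5439·0.0000] = 8.0069
Node d (S = 22.61): V_d = e^(−0.015)·[0.4561·0.0000 + 0.5439·0.0000] = 0.0000
Node 0 (S = 30): V_0 = e^(−0.015)·[0.4561·8.0069 + 0.5439·0.0000] = 3.5977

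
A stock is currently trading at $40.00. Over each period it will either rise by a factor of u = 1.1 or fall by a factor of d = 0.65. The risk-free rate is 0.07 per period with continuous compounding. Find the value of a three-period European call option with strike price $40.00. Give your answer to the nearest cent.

Risk-neutral probability p = (e^0.07 − 0.65)/(1.1 − 0.65) = 0.4225/0.4500 = 0.9389
Terminal stock prices: S_uuu = 53.24, S_uud = 31.46, S_udd = 18.59, S_ddd = 10.98
Terminal payoffs (S − K): max(13.24, 0) = 13.24, max(-8.54, 0) = 0, max(-21.41, 0) = 0, max(-29.02, 0) = 0
Node uu (S = 48.4): V_uu = e^(−0.07)·[0.9389·13.2400 + 0.0611·0.0000] = 11.5907
Node ud (S = 28.6): V_ud = e^(−0.07)·[0.9389·0.0000 + 0.0611·0.0000] = 0.0000
Node dd (S = 16.9): V_dd = e^(−0.07)·[0.9389·0.0000 + 0.0611·0.0000] = 0.0000
Node u (S = 44): V_u = e^(−0.07)·[0.9389·11.5907 + 0.0611·0.0000] = 10.1469
Node d (S = 26): V_d = e^(−0.07)·[0.9389·0.0000 + 0.0611·0.0000] = 0.0000
Node 0 (S = 40): V_0 = e^(−0.07)·[0.9389·10.1469 + 0.0611·0.0000] = 8.8829

$8.88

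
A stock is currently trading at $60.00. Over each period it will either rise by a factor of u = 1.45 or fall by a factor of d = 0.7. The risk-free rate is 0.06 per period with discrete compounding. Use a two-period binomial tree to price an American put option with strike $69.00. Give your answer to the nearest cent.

Risk-neutral probability p = (1 + 0.06 − 0.7)/(1.45 − 0.7) = 0.3600/0.7500 = 0.4800
Terminal stock prices: S_uu = 126.2, S_ud = 60.9, S_dd = 29.4
Terminal payoffs (K − S): max(-57.15, 0) = 0, max(8.1, 0) = 8.1, max(39.6, 0) = 39.6
Node u (S = 87): continuation = 1/1.06·[0.4800·0.0000 + 0.5200·8.1000] = 3.9736; exercise value = 0.0000 ≤ continuation, so V_u = 3.9736
Node d (S = 42): continuation = 1/1.06·[0.4800·8.1000 + 0.5200·39.6000] = 23.0943; exercise value = 27.0000 > continuation, so V_d = 27.0000 (exercise)
Node 0 (S = 60): continuation = 1/1.06·[0.4800·3.9736 + 0.5200·27.0000] = 15.0446; exercise value = 9.0000 ≤ continuation, so V_0 = 15.0446

$15.04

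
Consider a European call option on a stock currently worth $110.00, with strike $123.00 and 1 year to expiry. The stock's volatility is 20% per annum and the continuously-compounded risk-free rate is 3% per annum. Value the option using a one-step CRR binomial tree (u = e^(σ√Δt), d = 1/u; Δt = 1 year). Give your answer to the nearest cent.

CRR parameters: u = e^(σ√Δt) = e^(0.2·√1) = 1.2214, d = 1/u = 0.8187
Per-period rate: rΔt = 0.03·1 = 0.03, so R = e^0.03 = 1.0305
Risk-neutral probability p = (e^0.03 − 0.8187)/(1.2214 − 0.8187) = 0.2117/0.4027 = 0.5258
Terminal stock prices: S_u = 134.4, S_d = 90.06
Terminal payoffs (S − K): max(11.35, 0) = 11.35, max(-32.94, 0) = 0
Node 0 (S = 110): V_0 = e^(−0.03)·[0.5258·11.3543 + 0.4742·0.0000] = 5.7936

$5.79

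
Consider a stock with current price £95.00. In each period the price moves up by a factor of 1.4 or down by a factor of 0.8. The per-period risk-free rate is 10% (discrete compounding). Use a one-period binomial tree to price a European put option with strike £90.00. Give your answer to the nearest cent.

£6.36

Risk-neutral probability p = (1 + 0.1 − 0.8)/(1.4 − 0.8) = 0.3000/0.6000 = 0.5000
Terminal stock prices: S_u = 133, S_d = 76
Terminal payoffs (K − S): max(-43, 0) = 0, max(14, 0) = 14
Node 0 (S = 95): V_0 = 1/1.1·[0.5000·0.0000 + 0.5000·14.0000] = 6.3636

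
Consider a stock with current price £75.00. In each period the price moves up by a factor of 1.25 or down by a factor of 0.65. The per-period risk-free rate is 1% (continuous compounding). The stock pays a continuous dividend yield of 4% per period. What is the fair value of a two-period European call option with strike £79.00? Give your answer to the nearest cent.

£10.68

Per-period risk-free factor R = e^0.01 = 1.0101; dividend-adjusted growth = e^(0.01−0.04) = 0.9704.
Risk-neutral probability p = (0.9704 − 0.65)/(1.25 − 0.65) = 0.3204/0.6000 = 0.5341
Terminal stock prices: S_uu = 117.2, S_ud = 60.94, S_dd = 31.69
Terminal payoffs (S − K): max(38.19, 0) = 38.19, max(-18.06, 0) = 0, max(-47.31, 0) = 0
Node u (S = 93.75): V_u = e^(−0.01)·[0.5341·38.1875 + 0.4659·0.0000] = 20.1921
Node d (S = 48.75): V_d = e^(−0.01)·[0.5341·0.0000 + 0.4659·0.0000] = 0.0000
Node 0 (S = 75): V_0 = e^(−0.01)·[0.5341·20.1921 + 0.4659·0.0000] = 10.6768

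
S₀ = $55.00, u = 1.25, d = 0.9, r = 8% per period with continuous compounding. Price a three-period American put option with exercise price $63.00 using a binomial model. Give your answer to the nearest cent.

Risk-neutral probability p = (e^0.08 − 0.9)/(1.25 − 0.9) = 0.1833/0.3500 = 0.5237
Terminal stock prices: S_uuu = 107.4, S_uud = 77.34, S_udd = 55.69, S_ddd = 40.1
Terminal payoffs (K − S): max(-44.42, 0) = 0, max(-14.34, 0) = 0, max(7.312, 0) = 7.312, max(22.9, 0) = 22.9
Node uu (S = 85.94): continuation = e^(−0.08)·[0.5237·0.0000 + 0.4763·0.0000] = 0.0000; exercise value = 0.0000 ≤ continuation, so V_uu = 0.0000
Node ud (S = 61.88): continuation = e^(−0.08)·[0.5237·0.0000 + 0.4763·7.3125] = 3.2153; exercise value = 1.1250 ≤ continuation, so V_ud = 3.2153
Node dd (S = 44.55): continuation = e^(−0.08)·[0.5237·7.3125 + 0.4763·22.9050] = 13.6063; exercise value = 18.4500 > continuation, so V_dd = 18.4500 (exercise)
Node u (S = 68.75): continuation = e^(−0.08)·[0.5237·0.0000 + 0.4763·3.2153] = 1.4138; exercise value = 0.0000 ≤ continuation, so V_u = 1.4138
Node d (S = 49.5): continuation = e^(−0.08)·[0.5237·3.2153 + 0.4763·18.4500] = 9.6668; exercise value = 13.5000 > continuation, so V_d = 13.5000 (exercise)
Node 0 (S = 55): continuation = e^(−0.08)·[0.5237·1.4138 + 0.4763·13.5000] = 6.6194; exercise value = 8.0000 > continuation, so V_0 = 8.0000 (exercise)

$8.00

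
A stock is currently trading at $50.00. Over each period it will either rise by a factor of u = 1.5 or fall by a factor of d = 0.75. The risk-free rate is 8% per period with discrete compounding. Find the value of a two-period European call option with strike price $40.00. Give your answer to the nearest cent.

$18.90

Risk-neutral probability p = (1 + 0.08 − 0.75)/(1.5 − 0.75) = 0.3300/0.7500 = 0.4400
Terminal stock prices: S_uu = 112.5, S_ud = 56.25, S_dd = 28.12
Terminal payoffs (S − K): max(72.5, 0) = 72.5, max(16.25, 0) = 16.25, max(-11.88, 0) = 0
Node u (S = 75): V_u = 1/1.08·[0.4400·72.5000 + 0.5600·16.2500] = 37.9630
Node d (S = 37.5): V_d = 1/1.08·[0.4400·16.2500 + 0.5600·0.0000] = 6.6204
Node 0 (S = 50): V_0 = 1/1.08·[0.4400·37.9630 + 0.5600·6.6204] = 18.8992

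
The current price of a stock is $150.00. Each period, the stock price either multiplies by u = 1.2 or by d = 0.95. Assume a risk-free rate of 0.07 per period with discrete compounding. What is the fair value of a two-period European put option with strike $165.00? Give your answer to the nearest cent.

Risk-neutral probability p = (1 + 0.07 − 0.95)/(1.2 − 0.95) = 0.1200/0.2500 = 0.4800
Terminal stock prices: S_uu = 216, S_ud = 171, S_dd = 135.4
Terminal payoffs (K − S): max(-51, 0) = 0, max(-6, 0) = 0, max(29.62, 0) = 29.62
Node u (S = 180): V_u = 1/1.07·[0.4800·0.0000 + 0.5200·0.0000] = 0.0000
Node d (S = 142.5): V_d = 1/1.07·[0.4800·0.0000 + 0.5200·29.6250] = 14.3972
Node 0 (S = 150): V_0 = 1/1.07·[0.4800·0.0000 + 0.5200·14.3972] = 6.9968

$7.00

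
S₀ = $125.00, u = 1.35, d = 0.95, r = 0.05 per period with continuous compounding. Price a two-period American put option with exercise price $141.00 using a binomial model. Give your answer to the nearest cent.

$16.00

Risk-neutral probability p = (e^0.05 − 0.95)/(1.35 − 0.95) = 0.1013/0.4000 = 0.2532
Terminal stock prices: S_uu = 227.8, S_ud = 160.3, S_dd = 112.8
Terminal payoffs (K − S): max(-86.81, 0) = 0, max(-19.31, 0) = 0, max(28.19, 0) = 28.19
Node u (S = 168.8): continuation = e^(−0.05)·[0.2532·0.0000 + 0.7468·0.0000] = 0.0000; exercise value = 0.0000 ≤ continuation, so V_u = 0.0000
Node d (S = 118.8): continuation = e^(−0.05)·[0.2532·0.0000 + 0.7468·28.1875] = 20.0244; exercise value = 22.2500 > continuation, so V_d = 22.2500 (exercise)
Node 0 (S = 125): continuation = e^(−0.05)·[0.2532·0.0000 + 0.7468·22.2500] = 15.8064; exercise value = 16.0000 > continuation, so V_0 = 16.0000 (exercise)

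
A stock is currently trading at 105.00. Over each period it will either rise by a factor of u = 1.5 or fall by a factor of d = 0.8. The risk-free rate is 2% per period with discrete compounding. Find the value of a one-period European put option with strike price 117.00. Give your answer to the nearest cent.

Risk-neutral probability p = (1 + 0.02 − 0.8)/(1.5 − 0.8) = 0.2200/0.7000 = 0.3143
Terminal stock prices: S_u = 157.5, S_d = 84
Terminal payoffs (K − S): max(-40.5, 0) = 0, max(33, 0) = 33
Node 0 (S = 105): V_0 = 1/1.02·[0.3143·0.0000 + 0.6857·33.0000] = 22.1849

22.18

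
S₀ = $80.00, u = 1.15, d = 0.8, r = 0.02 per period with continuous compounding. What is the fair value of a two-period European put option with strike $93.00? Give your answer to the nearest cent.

Risk-neutral probability p = (e^0.02 − 0.8)/(1.15 − 0.8) = 0.2202/0.3500 = 0.6291
Terminal stock prices: S_uu = 105.8, S_ud = 73.6, S_dd = 51.2
Terminal payoffs (K − S): max(-12.8, 0) = 0, max(19.4, 0) = 19.4, max(41.8, 0) = 41.8
Node u (S = 92): V_u = e^(−0.02)·[0.6291·0.0000 + 0.3709·19.4000] = 7.0521
Node d (S = 64): V_d = e^(−0.02)·[0.6291·19.4000 + 0.3709·41.8000] = 27.1585
Node 0 (S = 80): V_0 = e^(−0.02)·[0.6291·7.0521 + 0.3709·27.1585] = 14.2213

$14.22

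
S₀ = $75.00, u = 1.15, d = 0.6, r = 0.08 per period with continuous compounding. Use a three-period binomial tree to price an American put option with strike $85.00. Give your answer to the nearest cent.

Risk-neutral probability p = (e^0.08 − 0.6)/(1.15 − 0.6) = 0.4833/0.5500 = 0.8787
Terminal stock prices: S_uuu = 114.1, S_uud = 59.51, S_udd = 31.05, S_ddd = 16.2
Terminal payoffs (K − S): max(-29.07, 0) = 0, max(25.49, 0) = 25.49, max(53.95, 0) = 53.95, max(68.8, 0) = 68.8
Node uu (S = 99.19): continuation = e^(−0.08)·[0.8787·0.0000 + 0.1213·25.4875] = 2.8538; exercise value = 0.0000 ≤ continuation, so V_uu = 2.8538
Node ud (S = 51.75): continuation = e^(−0.08)·[0.8787·25.4875 + 0.1213·53.9500] = 26.7149; exercise value = 33.2500 > continuation, so V_ud = 33.2500 (exercise)
Node dd (S = 27): continuation = e^(−0.08)·[0.8787·53.9500 + 0.1213·68.8000] = 51.4649; exercise value = 58.0000 > continuation, so V_dd = 58.0000 (exercise)
Node u (S = 86.25): continuation = e^(−0.08)·[0.8787·2.8538 + 0.1213·33.2500] = 6.0379; exercise value = 0.0000 ≤ continuation, so V_u = 6.0379
Node d (S = 45): continuation = e^(−0.08)·[0.8787·33.2500 + 0.1213·58.0000] = 33.4649; exercise value = 40.0000 > continuation, so V_d = 40.0000 (exercise)
Node 0 (S = 75): continuation = e^(−0.08)·[0.8787·6.0379 + 0.1213·40.0000] = 9.3764; exercise value = 10.0000 > continuation, so V_0 = 10.0000 (exercise)

$10.00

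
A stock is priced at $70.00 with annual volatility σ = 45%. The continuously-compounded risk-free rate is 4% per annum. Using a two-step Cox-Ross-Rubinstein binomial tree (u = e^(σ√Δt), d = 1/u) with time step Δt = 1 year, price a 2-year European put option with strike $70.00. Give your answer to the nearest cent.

$12.32

CRR parameters: u = e^(σ√Δt) = e^(0.45·√1) = 1.5683, d = 1/u = 0.6376
Per-period rate: rΔt = 0.04·1 = 0.04, so R = e^0.04 = 1.0408
Risk-neutral probability p = (e^0.04 − 0.6376)/(1.5683 − 0.6376) = 0.4032/0.9307 = 0.4332
Terminal stock prices: S_uu = 172.2, S_ud = 70, S_dd = 28.46
Terminal payoffs (K − S): max(-102.2, 0) = 0, max(0, 0) = 0, max(41.54, 0) = 41.54
Node u (S = 109.8): V_u = e^(−0.04)·[0.4332·0.0000 + 0.5668·0.0000] = 0.0000
Node d (S = 44.63): V_d = e^(−0.04)·[0.4332·0.0000 + 0.5668·41.5401] = 22.6213
Node 0 (S = 70): V_0 = e^(−0.04)·[0.4332·0.0000 + 0.5668·22.6213] = 12.3188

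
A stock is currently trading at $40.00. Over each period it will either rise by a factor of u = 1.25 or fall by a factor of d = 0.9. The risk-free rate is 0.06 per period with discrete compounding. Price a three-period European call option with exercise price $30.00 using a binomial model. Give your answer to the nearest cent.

$14.92

Risk-neutral probability p = (1 + 0.06 − 0.9)/(1.25 − 0.9) = 0.1600/0.3500 = 0.4571
Terminal stock prices: S_uuu = 78.12, S_uud = 56.25, S_udd = 40.5, S_ddd = 29.16
Terminal payoffs (S − K): max(48.12, 0) = 48.12, max(26.25, 0) = 26.25, max(10.5, 0) = 10.5, max(-0.84, 0) = 0
Node uu (S = 62.5): V_uu = 1/1.06·[0.4571·48.1250 + 0.5429·26.2500] = 34.1981
Node ud (S = 45): V_ud = 1/1.06·[0.4571·26.2500 + 0.5429·10.5000] = 16.6981
Node dd (S = 32.4): V_dd = 1/1.06·[0.4571·10.5000 + 0.5429·0.0000] = 4.5283
Node u (S = 50): V_u = 1/1.06·[0.4571·34.1981 + 0.5429·16.6981] = 23.3001
Node d (S = 36): V_d = 1/1.06·[0.4571·16.6981 + 0.5429·4.5283] = 9.5204
Node 0 (S = 40): V_0 = 1/1.06·[0.4571·23.3001 + 0.5429·9.5204] = 14.9242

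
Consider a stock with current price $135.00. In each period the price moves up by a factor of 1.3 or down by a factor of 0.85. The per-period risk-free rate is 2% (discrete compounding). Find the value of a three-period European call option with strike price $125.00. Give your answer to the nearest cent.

Risk-neutral probability p = (1 + 0.02 − 0.85)/(1.3 − 0.85) = 0.1700/0.4500 = 0.3778
Terminal stock prices: S_uuu = 296.6, S_uud = 193.9, S_udd = 126.8, S_ddd = 82.91
Terminal payoffs (S − K): max(171.6, 0) = 171.6, max(68.93, 0) = 68.93, max(1.799, 0) = 1.799, max(-42.09, 0) = 0
Node uu (S = 228.2): V_uu = 1/1.02·[0.3778·171.5950 + 0.6222·68.9275] = 105.6010
Node ud (S = 149.2): V_ud = 1/1.02·[0.3778·68.9275 + 0.6222·1.7987] = 26.6260
Node dd (S = 97.54): V_dd = 1/1.02·[0.3778·1.7987 + 0.6222·0.0000] = 0.6662
Node u (S = 175.5): V_u = 1/1.02·[0.3778·105.6010 + 0.6222·26.6260] = 55.3539
Node d (S = 114.8): V_d = 1/1.02·[0.3778·26.6260 + 0.6222·0.6662] = 10.2679
Node 0 (S = 135): V_0 = 1/1.02·[0.3778·55.3539 + 0.6222·10.2679] = 26.7651

$26.77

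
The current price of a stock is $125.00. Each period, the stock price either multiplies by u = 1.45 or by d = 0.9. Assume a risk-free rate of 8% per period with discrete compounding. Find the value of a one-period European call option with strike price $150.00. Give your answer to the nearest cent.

Risk-neutral probability p = (1 + 0.08 − 0.9)/(1.45 − 0.9) = 0.1800/0.5500 = 0.3273
Terminal stock prices: S_u = 181.2, S_d = 112.5
Terminal payoffs (S − K): max(31.25, 0) = 31.25, max(-37.5, 0) = 0
Node 0 (S = 125): V_0 = 1/1.08·[0.3273·31.2500 + 0.6727·0.0000] = 9.4697

$9.47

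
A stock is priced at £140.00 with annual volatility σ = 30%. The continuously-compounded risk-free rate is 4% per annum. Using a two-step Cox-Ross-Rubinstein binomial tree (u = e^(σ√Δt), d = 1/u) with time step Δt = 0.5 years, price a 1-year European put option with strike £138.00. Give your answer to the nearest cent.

£11.40

CRR parameters: u = e^(σ√Δt) = e^(0.3·√0.5) = 1.2363, d = 1/u = 0.8089
Per-period rate: rΔt = 0.04·0.5 = 0.02, so R = e^0.02 = 1.0202
Risk-neutral probability p = (e^0.02 − 0.8089)/(1.2363 − 0.8089) = 0.2113/0.4275 = 0.4944
Terminal stock prices: S_uu = 214, S_ud = 140, S_dd = 91.6
Terminal payoffs (K − S): max(-75.99, 0) = 0, max(-2, 0) = 0, max(46.4, 0) = 46.4
Node u (S = 173.1): V_u = e^(−0.02)·[0.4944·0.0000 + 0.5056·0.0000] = 0.0000
Node d (S = 113.2): V_d = e^(−0.02)·[0.4944·0.0000 + 0.5056·46.4048] = 22.9966
Node 0 (S = 140): V_0 = e^(−0.02)·[0.4944·0.0000 + 0.5056·22.9966] = 11.3963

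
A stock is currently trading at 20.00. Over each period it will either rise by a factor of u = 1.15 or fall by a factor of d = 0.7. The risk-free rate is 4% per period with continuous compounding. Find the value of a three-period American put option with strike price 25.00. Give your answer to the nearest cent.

Risk-neutral probability p = (e^0.04 − 0.7)/(1.15 − 0.7) = 0.3408/0.4500 = 0.7574
Terminal stock prices: S_uuu = 30.42, S_uud = 18.51, S_udd = 11.27, S_ddd = 6.86
Terminal payoffs (K − S): max(-5.417, 0) = 0, max(6.485, 0) = 6.485, max(13.73, 0) = 13.73, max(18.14, 0) = 18.14
Node uu (S = 26.45): continuation = e^(−0.04)·[0.7574·0.0000 + 0.2426·6.4850] = 1.5118; exercise value = 0.0000 ≤ continuation, so V_uu = 1.5118
Node ud (S = 16.1): continuation = e^(−0.04)·[0.7574·6.4850 + 0.2426·13.7300] = 7.9197; exercise value = 8.9000 > continuation, so V_ud = 8.9000 (exercise)
Node dd (S = 9.8): continuation = e^(−0.04)·[0.7574·13.7300 + 0.2426·18.1400] = 14.2197; exercise value = 15.2000 > continuation, so V_dd = 15.2000 (exercise)
Node u (S = 23): continuation = e^(−0.04)·[0.7574·1.5118 + 0.2426·8.9000] = 3.1750; exercise value = 2.0000 ≤ continuation, so V_u = 3.1750
Node d (S = 14): continuation = e^(−0.04)·[0.7574·8.9000 + 0.2426·15.2000] = 10.0197; exercise value = 11.0000 > continuation, so V_d = 11.0000 (exercise)
Node 0 (S = 20): continuation = e^(−0.04)·[0.7574·3.1750 + 0.2426·11.0000] = 4.8747; exercise value = 5.0000 > continuation, so V_0 = 5.0000 (exercise)

5.00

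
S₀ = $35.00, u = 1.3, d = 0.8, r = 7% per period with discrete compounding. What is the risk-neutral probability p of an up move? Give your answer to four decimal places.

p = 0.5400

Risk-neutral probability p = (1 + 0.07 − 0.8)/(1.3 − 0.8) = 0.2700/0.5000 = 0.5400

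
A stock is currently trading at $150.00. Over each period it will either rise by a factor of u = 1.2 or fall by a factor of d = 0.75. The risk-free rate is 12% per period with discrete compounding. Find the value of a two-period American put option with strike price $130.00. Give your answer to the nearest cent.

$2.78

Risk-neutral probability p = (1 + 0.12 − 0.75)/(1.2 − 0.75) = 0.3700/0.4500 = 0.8222
Terminal stock prices: S_uu = 216, S_ud = 135, S_dd = 84.38
Terminal payoffs (K − S): max(-86, 0) = 0, max(-5, 0) = 0, max(45.62, 0) = 45.62
Node u (S = 180): continuation = 1/1.12·[0.8222·0.0000 + 0.1778·0.0000] = 0.0000; exercise value = 0.0000 ≤ continuation, so V_u = 0.0000
Node d (S = 112.5): continuation = 1/1.12·[0.8222·0.0000 + 0.1778·45.6250] = 7.2421; exercise value = 17.5000 > continuation, so V_d = 17.5000 (exercise)
Node 0 (S = 150): continuation = 1/1.12·[0.8222·0.0000 + 0.1778·17.5000] = 2.7778; exercise value = 0.0000 ≤ continuation, so V_0 = 2.7778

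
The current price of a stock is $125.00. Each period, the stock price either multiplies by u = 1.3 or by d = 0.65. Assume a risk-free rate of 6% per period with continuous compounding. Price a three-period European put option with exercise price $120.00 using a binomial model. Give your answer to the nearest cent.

$14.46

Risk-neutral probability p = (e^0.06 − 0.65)/(1.3 − 0.65) = 0.4118/0.6500 = 0.6336
Terminal stock prices: S_uuu = 274.6, S_uud = 137.3, S_udd = 68.66, S_ddd = 34.33
Terminal payoffs (K − S): max(-154.6, 0) = 0, max(-17.31, 0) = 0, max(51.34, 0) = 51.34, max(85.67, 0) = 85.67
Node uu (S = 211.3): V_uu = e^(−0.06)·[0.6336·0.0000 + 0.3664·0.0000] = 0.0000
Node ud (S = 105.6): V_ud = e^(−0.06)·[0.6336·0.0000 + 0.3664·51.3438] = 17.7171
Node dd (S = 52.81): V_dd = e^(−0.06)·[0.6336·51.3438 + 0.3664·85.6719] = 60.1992
Node u (S = 162.5): V_u = e^(−0.06)·[0.6336·0.0000 + 0.3664·17.7171] = 6.1136
Node d (S = 81.25): V_d = e^(−0.06)·[0.6336·17.7171 + 0.3664·60.1992] = 31.3445
Node 0 (S = 125): V_0 = e^(−0.06)·[0.6336·6.1136 + 0.3664·31.3445] = 14.4639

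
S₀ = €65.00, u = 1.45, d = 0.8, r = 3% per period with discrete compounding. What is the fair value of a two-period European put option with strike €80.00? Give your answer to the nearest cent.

€17.09

Risk-neutral probability p = (1 + 0.03 − 0.8)/(1.45 − 0.8) = 0.2300/0.6500 = 0.3538
Terminal stock prices: S_uu = 136.7, S_ud = 75.4, S_dd = 41.6
Terminal payoffs (K − S): max(-56.66, 0) = 0, max(4.6, 0) = 4.6, max(38.4, 0) = 38.4
Node u (S = 94.25): V_u = 1/1.03·[0.3538·0.0000 + 0.6462·4.6000] = 2.8857
Node d (S = 52): V_d = 1/1.03·[0.3538·4.6000 + 0.6462·38.4000] = 25.6699
Node 0 (S = 65): V_0 = 1/1.03·[0.3538·2.8857 + 0.6462·25.6699] = 17.0950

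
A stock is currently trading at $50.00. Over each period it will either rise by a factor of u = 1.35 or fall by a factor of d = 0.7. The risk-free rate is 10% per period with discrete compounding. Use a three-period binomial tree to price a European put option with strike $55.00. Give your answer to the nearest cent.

$6.12

Risk-neutral probability p = (1 + 0.1 − 0.7)/(1.35 − 0.7) = 0.4000/0.6500 = 0.6154
Terminal stock prices: S_uuu = 123, S_uud = 63.79, S_udd = 33.07, S_ddd = 17.15
Terminal payoffs (K − S): max(-68.02, 0) = 0, max(-8.788, 0) = 0, max(21.93, 0) = 21.93, max(37.85, 0) = 37.85
Node uu (S = 91.13): V_uu = 1/1.1·[0.6154·0.0000 + 0.3846·0.0000] = 0.0000
Node ud (S = 47.25): V_ud = 1/1.1·[0.6154·0.0000 + 0.3846·21.9250] = 7.6661
Node dd (S = 24.5): V_dd = 1/1.1·[0.6154·21.9250 + 0.3846·37.8500] = 25.5000
Node u (S = 67.5): V_u = 1/1.1·[0.6154·0.0000 + 0.3846·7.6661] = 2.6804
Node d (S = 35): V_d = 1/1.1·[0.6154·7.6661 + 0.3846·25.5000] = 13.2048
Node 0 (S = 50): V_0 = 1/1.1·[0.6154·2.6804 + 0.3846·13.2048] = 6.1166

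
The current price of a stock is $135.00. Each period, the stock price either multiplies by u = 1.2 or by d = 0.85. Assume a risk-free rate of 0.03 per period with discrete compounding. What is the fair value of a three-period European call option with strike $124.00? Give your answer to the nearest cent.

Risk-neutral probability p = (1 + 0.03 − 0.85)/(1.2 − 0.85) = 0.1800/0.3500 = 0.5143
Terminal stock prices: S_uuu = 233.3, S_uud = 165.2, S_udd = 117, S_ddd = 82.91
Terminal payoffs (S − K): max(109.3, 0) = 109.3, max(41.24, 0) = 41.24, max(-6.955, 0) = 0, max(-41.09, 0) = 0
Node uu (S = 194.4): V_uu = 1/1.03·[0.5143·109.2800 + 0.4857·41.2400] = 74.0117
Node ud (S = 137.7): V_ud = 1/1.03·[0.5143·41.2400 + 0.4857·0.0000] = 20.5914
Node dd (S = 97.54): V_dd = 1/1.03·[0.5143·0.0000 + 0.4857·0.0000] = 0.0000
Node u (S = 162): V_u = 1/1.03·[0.5143·74.0117 + 0.4857·20.5914] = 46.6647
Node d (S = 114.8): V_d = 1/1.03·[0.5143·20.5914 + 0.4857·0.0000] = 10.2814
Node 0 (S = 135): V_0 = 1/1.03·[0.5143·46.6647 + 0.4857·10.2814] = 28.1484

$28.15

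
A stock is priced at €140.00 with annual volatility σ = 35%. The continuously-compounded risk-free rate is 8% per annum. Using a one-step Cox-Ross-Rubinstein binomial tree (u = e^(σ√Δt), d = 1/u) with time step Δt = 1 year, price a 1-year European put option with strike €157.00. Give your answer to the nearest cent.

CRR parameters: u = e^(σ√Δt) = e^(0.35·√1) = 1.4191, d = 1/u = 0.7047
Per-period rate: rΔt = 0.08·1 = 0.08, so R = e^0.08 = 1.0833
Risk-neutral probability p = (e^0.08 − 0.7047)/(1.4191 − 0.7047) = 0.3786/0.7144 = 0.5300
Terminal stock prices: S_u = 198.7, S_d = 98.66
Terminal payoffs (K − S): max(-41.67, 0) = 0, max(58.34, 0) = 58.34
Node 0 (S = 140): V_0 = e^(−0.08)·[0.5300·0.0000 + 0.4700·58.3437] = 25.3149

€25.31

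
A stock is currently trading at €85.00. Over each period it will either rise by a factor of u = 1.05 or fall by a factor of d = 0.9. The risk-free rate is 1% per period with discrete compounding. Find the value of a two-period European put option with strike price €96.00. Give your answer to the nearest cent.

€9.11

Risk-neutral probability p = (1 + 0.01 − 0.9)/(1.05 − 0.9) = 0.1100/0.1500 = 0.7333
Terminal stock prices: S_uu = 93.71, S_ud = 80.33, S_dd = 68.85
Terminal payoffs (K − S): max(2.287, 0) = 2.287, max(15.67, 0) = 15.67, max(27.15, 0) = 27.15
Node u (S = 89.25): V_u = 1/1.01·[0.7333·2.2875 + 0.2667·15.6750] = 5.7995
Node d (S = 76.5): V_d = 1/1.01·[0.7333·15.6750 + 0.2667·27.1500] = 18.5495
Node 0 (S = 85): V_0 = 1/1.01·[0.7333·5.7995 + 0.2667·18.5495] = 9.1084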